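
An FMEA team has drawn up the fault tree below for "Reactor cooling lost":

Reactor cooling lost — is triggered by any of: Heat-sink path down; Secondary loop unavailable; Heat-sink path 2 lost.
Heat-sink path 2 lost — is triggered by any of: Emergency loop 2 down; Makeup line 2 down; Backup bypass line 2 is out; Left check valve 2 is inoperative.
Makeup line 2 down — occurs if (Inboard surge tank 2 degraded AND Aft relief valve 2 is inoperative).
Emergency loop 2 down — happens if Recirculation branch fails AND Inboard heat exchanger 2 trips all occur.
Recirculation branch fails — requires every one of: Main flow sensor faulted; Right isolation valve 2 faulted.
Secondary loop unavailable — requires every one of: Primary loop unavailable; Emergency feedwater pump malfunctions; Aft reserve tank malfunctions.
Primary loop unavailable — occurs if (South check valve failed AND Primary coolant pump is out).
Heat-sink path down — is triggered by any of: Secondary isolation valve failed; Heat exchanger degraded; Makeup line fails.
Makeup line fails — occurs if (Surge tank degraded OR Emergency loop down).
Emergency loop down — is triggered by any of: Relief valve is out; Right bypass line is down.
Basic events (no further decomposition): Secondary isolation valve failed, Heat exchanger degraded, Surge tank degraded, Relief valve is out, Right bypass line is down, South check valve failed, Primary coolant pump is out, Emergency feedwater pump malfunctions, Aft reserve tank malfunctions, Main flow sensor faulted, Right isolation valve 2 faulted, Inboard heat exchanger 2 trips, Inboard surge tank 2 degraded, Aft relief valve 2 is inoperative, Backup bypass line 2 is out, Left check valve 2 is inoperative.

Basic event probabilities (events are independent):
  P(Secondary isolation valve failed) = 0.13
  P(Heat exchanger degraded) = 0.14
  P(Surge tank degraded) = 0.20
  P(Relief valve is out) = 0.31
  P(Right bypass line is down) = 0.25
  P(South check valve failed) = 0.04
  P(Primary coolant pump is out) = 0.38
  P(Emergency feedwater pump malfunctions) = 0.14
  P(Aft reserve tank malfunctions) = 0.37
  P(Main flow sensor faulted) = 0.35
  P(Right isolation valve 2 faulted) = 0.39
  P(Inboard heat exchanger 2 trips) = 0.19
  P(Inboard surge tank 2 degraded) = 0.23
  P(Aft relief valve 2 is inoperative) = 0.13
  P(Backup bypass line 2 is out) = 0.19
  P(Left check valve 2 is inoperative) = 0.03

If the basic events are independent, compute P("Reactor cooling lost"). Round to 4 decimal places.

P(Emergency loop down) [OR] = 1 − (1−0.31) × (1−0.25) = 0.482500
P(Makeup line fails) [OR] = 1 − (1−0.20) × (1−0.482500) = 0.586000
P(Heat-sink path down) [OR] = 1 − (1−0.13) × (1−0.14) × (1−0.586000) = 0.690245
P(Primary loop unavailable) [AND] = 0.04 × 0.38 = 0.015200
P(Secondary loop unavailable) [AND] = 0.015200 × 0.14 × 0.37 = 0.000787
P(Recirculation branch fails) [AND] = 0.35 × 0.39 = 0.136500
P(Emergency loop 2 down) [AND] = 0.136500 × 0.19 = 0.025935
P(Makeup line 2 down) [AND] = 0.23 × 0.13 = 0.029900
P(Heat-sink path 2 lost) [OR] = 1 − (1−0.025935) × (1−0.029900) × (1−0.19) × (1−0.03) = 0.257560
P(Reactor cooling lost) [OR] = 1 − (1−0.690245) × (1−0.000787) × (1−0.257560) = 0.770206
Rounded to 4 decimal places: P(Reactor cooling lost) ≈ 0.7702.

0.7702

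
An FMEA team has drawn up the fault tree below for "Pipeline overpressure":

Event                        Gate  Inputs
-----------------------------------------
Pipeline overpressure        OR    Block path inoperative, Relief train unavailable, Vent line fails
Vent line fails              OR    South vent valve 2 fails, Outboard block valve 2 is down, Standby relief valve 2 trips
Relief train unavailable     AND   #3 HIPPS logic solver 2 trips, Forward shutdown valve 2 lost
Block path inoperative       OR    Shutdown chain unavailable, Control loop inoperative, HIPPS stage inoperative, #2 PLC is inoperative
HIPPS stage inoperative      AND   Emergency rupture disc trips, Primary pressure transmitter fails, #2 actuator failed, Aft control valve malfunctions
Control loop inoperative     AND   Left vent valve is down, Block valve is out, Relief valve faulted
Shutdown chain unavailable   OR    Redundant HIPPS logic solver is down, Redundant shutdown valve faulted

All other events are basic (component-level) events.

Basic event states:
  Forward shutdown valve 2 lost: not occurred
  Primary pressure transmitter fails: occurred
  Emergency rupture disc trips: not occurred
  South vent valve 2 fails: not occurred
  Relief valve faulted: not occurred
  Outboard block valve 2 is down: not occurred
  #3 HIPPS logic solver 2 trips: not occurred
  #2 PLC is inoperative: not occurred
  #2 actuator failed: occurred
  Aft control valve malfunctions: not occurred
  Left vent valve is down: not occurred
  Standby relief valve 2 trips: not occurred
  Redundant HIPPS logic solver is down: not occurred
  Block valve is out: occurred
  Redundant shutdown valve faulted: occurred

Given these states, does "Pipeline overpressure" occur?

Shutdown chain unavailable [OR]: Redundant HIPPS logic solver is down=not, Redundant shutdown valve faulted=occurs → at least one input occurs → occurs.
Control loop inoperative [AND]: Left vent valve is down=not, Block valve is out=occurs, Relief valve faulted=not → not all inputs occur → does not occur.
HIPPS stage inoperative [AND]: Emergency rupture disc trips=not, Primary pressure transmitter fails=occurs, #2 actuator failed=occurs, Aft control valve malfunctions=not → not all inputs occur → does not occur.
Block path inoperative [OR]: Shutdown chain unavailable=occurs, Control loop inoperative=not, HIPPS stage inoperative=not, #2 PLC is inoperative=not → at least one input occurs → occurs.
Relief train unavailable [AND]: #3 HIPPS logic solver 2 trips=not, Forward shutdown valve 2 lost=not → not all inputs occur → does not occur.
Vent line fails [OR]: South vent valve 2 fails=not, Outboard block valve 2 is down=not, Standby relief valve 2 trips=not → no input occurs → does not occur.
Pipeline overpressure [OR]: Block path inoperative=occurs, Relief train unavailable=not, Vent line fails=not → at least one input occurs → occurs.

Yes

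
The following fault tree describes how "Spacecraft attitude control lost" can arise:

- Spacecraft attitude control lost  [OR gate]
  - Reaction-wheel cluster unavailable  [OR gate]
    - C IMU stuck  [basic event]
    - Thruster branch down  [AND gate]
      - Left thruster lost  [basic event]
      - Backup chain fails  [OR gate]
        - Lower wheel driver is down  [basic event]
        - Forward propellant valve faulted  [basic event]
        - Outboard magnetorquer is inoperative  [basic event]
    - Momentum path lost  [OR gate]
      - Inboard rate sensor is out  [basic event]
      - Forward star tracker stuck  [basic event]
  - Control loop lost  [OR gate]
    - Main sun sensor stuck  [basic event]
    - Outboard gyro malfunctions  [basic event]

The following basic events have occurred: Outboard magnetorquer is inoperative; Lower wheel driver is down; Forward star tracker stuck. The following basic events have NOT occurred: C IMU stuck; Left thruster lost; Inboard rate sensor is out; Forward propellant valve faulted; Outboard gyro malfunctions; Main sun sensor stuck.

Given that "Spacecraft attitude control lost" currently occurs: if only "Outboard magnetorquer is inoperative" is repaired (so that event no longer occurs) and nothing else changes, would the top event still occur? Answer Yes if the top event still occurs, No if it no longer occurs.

Yes

Counterfactual: set "Outboard magnetorquer is inoperative" to not occurred.
Backup chain fails [OR]: Lower wheel driver is down=occurs, Forward propellant valve faulted=not, Outboard magnetorquer is inoperative=not → at least one input occurs → occurs.
Thruster branch down [AND]: Left thruster lost=not, Backup chain fails=occurs → not all inputs occur → does not occur.
Momentum path lost [OR]: Inboard rate sensor is out=not, Forward star tracker stuck=occurs → at least one input occurs → occurs.
Reaction-wheel cluster unavailable [OR]: C IMU stuck=not, Thruster branch down=not, Momentum path lost=occurs → at least one input occurs → occurs.
Control loop lost [OR]: Main sun sensor stuck=not, Outboard gyro malfunctions=not → no input occurs → does not occur.
Spacecraft attitude control lost [OR]: Reaction-wheel cluster unavailable=occurs, Control loop lost=not → at least one input occurs → occurs.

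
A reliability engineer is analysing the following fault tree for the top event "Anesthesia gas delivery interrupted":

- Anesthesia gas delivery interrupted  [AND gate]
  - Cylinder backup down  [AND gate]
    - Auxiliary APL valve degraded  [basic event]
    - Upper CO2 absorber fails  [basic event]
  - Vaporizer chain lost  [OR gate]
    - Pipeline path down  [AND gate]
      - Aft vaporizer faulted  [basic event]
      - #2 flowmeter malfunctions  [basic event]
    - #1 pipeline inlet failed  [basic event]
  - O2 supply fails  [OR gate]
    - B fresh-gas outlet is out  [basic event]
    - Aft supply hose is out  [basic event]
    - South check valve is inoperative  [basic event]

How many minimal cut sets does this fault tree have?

6

Cylinder backup down [AND]: one cut set from each child combined → 1 × 1 = 1 cut set(s).
Pipeline path down [AND]: one cut set from each child combined → 1 × 1 = 1 cut set(s).
Vaporizer chain lost [OR]: union of children's cut sets → 2 cut set(s).
O2 supply fails [OR]: union of children's cut sets → 3 cut set(s).
Anesthesia gas delivery interrupted [AND]: one cut set from each child combined → 1 × 2 × 3 = 6 cut set(s).
Minimal cut sets: {#2 flowmeter malfunctions, Aft vaporizer faulted, Auxiliary APL valve degraded, B fresh-gas outlet is out, Upper CO2 absorber fails}; {#2 flowmeter malfunctions, Aft supply hose is out, Aft vaporizer faulted, Auxiliary APL valve degraded, Upper CO2 absorber fails}; {#2 flowmeter malfunctions, Aft vaporizer faulted, Auxiliary APL valve degraded, South check valve is inoperative, Upper CO2 absorber fails}; {#1 pipeline inlet failed, Auxiliary APL valve degraded, B fresh-gas outlet is out, Upper CO2 absorber fails}; {#1 pipeline inlet failed, Aft supply hose is out, Auxiliary APL valve degraded, Upper CO2 absorber fails}; {#1 pipeline inlet failed, Auxiliary APL valve degraded, South check valve is inoperative, Upper CO2 absorber fails}.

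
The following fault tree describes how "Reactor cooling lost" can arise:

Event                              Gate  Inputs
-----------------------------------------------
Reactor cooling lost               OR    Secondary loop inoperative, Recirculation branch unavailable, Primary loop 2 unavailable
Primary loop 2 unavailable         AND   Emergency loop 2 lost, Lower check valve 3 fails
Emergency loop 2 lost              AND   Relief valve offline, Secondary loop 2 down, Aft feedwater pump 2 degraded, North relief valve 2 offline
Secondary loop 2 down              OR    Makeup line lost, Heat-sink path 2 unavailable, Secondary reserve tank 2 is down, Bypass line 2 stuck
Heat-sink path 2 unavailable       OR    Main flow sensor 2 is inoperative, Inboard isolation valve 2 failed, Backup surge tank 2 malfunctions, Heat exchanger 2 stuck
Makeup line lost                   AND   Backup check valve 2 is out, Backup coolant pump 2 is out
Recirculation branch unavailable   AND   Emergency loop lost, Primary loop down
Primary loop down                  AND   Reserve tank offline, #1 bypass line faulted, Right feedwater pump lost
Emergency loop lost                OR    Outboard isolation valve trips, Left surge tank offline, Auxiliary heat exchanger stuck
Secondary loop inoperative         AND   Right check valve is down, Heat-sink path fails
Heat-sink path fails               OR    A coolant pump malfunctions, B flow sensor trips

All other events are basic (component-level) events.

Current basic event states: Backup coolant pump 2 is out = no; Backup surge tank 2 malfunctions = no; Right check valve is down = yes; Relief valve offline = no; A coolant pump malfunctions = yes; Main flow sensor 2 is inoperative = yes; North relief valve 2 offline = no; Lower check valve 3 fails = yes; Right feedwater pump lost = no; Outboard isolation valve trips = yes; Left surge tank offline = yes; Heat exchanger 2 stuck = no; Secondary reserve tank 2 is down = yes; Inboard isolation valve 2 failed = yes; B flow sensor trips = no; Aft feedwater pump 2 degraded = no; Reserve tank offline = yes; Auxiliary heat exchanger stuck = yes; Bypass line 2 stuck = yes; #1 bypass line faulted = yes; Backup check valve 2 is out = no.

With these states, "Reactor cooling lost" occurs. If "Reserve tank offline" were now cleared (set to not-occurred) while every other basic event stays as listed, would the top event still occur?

Yes

Counterfactual: set "Reserve tank offline" to not occurred.
Heat-sink path fails [OR]: A coolant pump malfunctions=occurs, B flow sensor trips=not → at least one input occurs → occurs.
Secondary loop inoperative [AND]: Right check valve is down=occurs, Heat-sink path fails=occurs → all inputs occur → occurs.
Emergency loop lost [OR]: Outboard isolation valve trips=occurs, Left surge tank offline=occurs, Auxiliary heat exchanger stuck=occurs → at least one input occurs → occurs.
Primary loop down [AND]: Reserve tank offline=not, #1 bypass line faulted=occurs, Right feedwater pump lost=not → not all inputs occur → does not occur.
Recirculation branch unavailable [AND]: Emergency loop lost=occurs, Primary loop down=not → not all inputs occur → does not occur.
Makeup line lost [AND]: Backup check valve 2 is out=not, Backup coolant pump 2 is out=not → not all inputs occur → does not occur.
Heat-sink path 2 unavailable [OR]: Main flow sensor 2 is inoperative=occurs, Inboard isolation valve 2 failed=occurs, Backup surge tank 2 malfunctions=not, Heat exchanger 2 stuck=not → at least one input occurs → occurs.
Secondary loop 2 down [OR]: Makeup line lost=not, Heat-sink path 2 unavailable=occurs, Secondary reserve tank 2 is down=occurs, Bypass line 2 stuck=occurs → at least one input occurs → occurs.
Emergency loop 2 lost [AND]: Relief valve offline=not, Secondary loop 2 down=occurs, Aft feedwater pump 2 degraded=not, North relief valve 2 offline=not → not all inputs occur → does not occur.
Primary loop 2 unavailable [AND]: Emergency loop 2 lost=not, Lower check valve 3 fails=occurs → not all inputs occur → does not occur.
Reactor cooling lost [OR]: Secondary loop inoperative=occurs, Recirculation branch unavailable=not, Primary loop 2 unavailable=not → at least one input occurs → occurs.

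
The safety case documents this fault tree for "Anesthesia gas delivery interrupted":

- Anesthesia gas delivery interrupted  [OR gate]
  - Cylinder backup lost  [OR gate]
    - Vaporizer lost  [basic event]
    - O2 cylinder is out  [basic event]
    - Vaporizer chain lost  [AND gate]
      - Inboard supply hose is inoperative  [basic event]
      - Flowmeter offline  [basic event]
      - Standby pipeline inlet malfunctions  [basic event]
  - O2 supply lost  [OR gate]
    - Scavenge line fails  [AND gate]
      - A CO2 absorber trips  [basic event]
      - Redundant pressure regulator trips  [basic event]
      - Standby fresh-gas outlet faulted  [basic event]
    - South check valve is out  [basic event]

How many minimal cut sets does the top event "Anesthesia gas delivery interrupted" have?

5

Vaporizer chain lost [AND]: one cut set from each child combined → 1 × 1 × 1 = 1 cut set(s).
Cylinder backup lost [OR]: union of children's cut sets → 3 cut set(s).
Scavenge line fails [AND]: one cut set from each child combined → 1 × 1 × 1 = 1 cut set(s).
O2 supply lost [OR]: union of children's cut sets → 2 cut set(s).
Anesthesia gas delivery interrupted [OR]: union of children's cut sets → 5 cut set(s).
Minimal cut sets: {Vaporizer lost}; {O2 cylinder is out}; {Flowmeter offline, Inboard supply hose is inoperative, Standby pipeline inlet malfunctions}; {A CO2 absorber trips, Redundant pressure regulator trips, Standby fresh-gas outlet faulted}; {South check valve is out}.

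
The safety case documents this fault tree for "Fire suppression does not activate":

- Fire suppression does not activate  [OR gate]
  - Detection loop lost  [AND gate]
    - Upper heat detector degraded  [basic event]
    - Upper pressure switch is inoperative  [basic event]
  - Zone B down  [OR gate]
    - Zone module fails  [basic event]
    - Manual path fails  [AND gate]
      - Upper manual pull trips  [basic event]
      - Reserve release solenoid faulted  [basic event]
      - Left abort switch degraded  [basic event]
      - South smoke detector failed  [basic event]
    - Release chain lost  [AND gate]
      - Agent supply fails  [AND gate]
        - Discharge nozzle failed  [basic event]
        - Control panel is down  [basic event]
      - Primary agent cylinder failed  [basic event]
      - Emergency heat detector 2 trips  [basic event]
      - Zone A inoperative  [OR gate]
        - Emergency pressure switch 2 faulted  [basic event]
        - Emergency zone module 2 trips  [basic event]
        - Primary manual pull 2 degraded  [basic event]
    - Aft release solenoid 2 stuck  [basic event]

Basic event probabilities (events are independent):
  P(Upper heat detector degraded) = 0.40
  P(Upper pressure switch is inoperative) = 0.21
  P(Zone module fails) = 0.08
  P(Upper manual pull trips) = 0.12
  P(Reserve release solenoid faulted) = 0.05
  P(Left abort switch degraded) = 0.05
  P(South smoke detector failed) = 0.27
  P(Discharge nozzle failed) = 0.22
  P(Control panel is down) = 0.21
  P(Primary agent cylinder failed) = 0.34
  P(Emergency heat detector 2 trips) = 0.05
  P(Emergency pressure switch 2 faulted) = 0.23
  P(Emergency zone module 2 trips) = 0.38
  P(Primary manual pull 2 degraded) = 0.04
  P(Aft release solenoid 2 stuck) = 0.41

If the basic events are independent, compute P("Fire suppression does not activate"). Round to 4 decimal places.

P(Detection loop lost) [AND] = 0.40 × 0.21 = 0.084000
P(Manual path fails) [AND] = 0.12 × 0.05 × 0.05 × 0.27 = 0.000081
P(Agent supply fails) [AND] = 0.22 × 0.21 = 0.046200
P(Zone A inoperative) [OR] = 1 − (1−0.23) × (1−0.38) × (1−0.04) = 0.541696
P(Release chain lost) [AND] = 0.046200 × 0.34 × 0.05 × 0.541696 = 0.000425
P(Zone B down) [OR] = 1 − (1−0.08) × (1−0.000081) × (1−0.000425) × (1−0.41) = 0.457475
P(Fire suppression does not activate) [OR] = 1 − (1−0.084000) × (1−0.457475) = 0.503047
Rounded to 4 decimal places: P(Fire suppression does not activate) ≈ 0.5030.

0.5030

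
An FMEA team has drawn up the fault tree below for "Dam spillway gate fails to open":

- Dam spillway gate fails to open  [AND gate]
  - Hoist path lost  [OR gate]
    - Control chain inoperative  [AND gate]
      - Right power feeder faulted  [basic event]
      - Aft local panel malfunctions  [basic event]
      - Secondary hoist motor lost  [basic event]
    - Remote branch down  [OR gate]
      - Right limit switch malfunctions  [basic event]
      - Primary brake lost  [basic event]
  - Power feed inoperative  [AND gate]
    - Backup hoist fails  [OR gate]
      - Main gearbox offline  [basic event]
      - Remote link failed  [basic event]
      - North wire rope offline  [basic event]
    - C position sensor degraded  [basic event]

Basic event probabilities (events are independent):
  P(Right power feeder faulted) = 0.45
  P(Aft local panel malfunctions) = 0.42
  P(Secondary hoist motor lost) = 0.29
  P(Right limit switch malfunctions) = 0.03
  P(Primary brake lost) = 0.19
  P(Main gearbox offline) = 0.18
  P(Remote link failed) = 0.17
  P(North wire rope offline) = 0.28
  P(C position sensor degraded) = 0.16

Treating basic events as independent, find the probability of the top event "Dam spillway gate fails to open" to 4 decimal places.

P(Control chain inoperative) [AND] = 0.45 × 0.42 × 0.29 = 0.054810
P(Remote branch down) [OR] = 1 − (1−0.03) × (1−0.19) = 0.214300
P(Hoist path lost) [OR] = 1 − (1−0.054810) × (1−0.214300) = 0.257364
P(Backup hoist fails) [OR] = 1 − (1−0.18) × (1−0.17) × (1−0.28) = 0.509968
P(Power feed inoperative) [AND] = 0.509968 × 0.16 = 0.081595
P(Dam spillway gate fails to open) [AND] = 0.257364 × 0.081595 = 0.021000
Rounded to 4 decimal places: P(Dam spillway gate fails to open) ≈ 0.0210.

0.0210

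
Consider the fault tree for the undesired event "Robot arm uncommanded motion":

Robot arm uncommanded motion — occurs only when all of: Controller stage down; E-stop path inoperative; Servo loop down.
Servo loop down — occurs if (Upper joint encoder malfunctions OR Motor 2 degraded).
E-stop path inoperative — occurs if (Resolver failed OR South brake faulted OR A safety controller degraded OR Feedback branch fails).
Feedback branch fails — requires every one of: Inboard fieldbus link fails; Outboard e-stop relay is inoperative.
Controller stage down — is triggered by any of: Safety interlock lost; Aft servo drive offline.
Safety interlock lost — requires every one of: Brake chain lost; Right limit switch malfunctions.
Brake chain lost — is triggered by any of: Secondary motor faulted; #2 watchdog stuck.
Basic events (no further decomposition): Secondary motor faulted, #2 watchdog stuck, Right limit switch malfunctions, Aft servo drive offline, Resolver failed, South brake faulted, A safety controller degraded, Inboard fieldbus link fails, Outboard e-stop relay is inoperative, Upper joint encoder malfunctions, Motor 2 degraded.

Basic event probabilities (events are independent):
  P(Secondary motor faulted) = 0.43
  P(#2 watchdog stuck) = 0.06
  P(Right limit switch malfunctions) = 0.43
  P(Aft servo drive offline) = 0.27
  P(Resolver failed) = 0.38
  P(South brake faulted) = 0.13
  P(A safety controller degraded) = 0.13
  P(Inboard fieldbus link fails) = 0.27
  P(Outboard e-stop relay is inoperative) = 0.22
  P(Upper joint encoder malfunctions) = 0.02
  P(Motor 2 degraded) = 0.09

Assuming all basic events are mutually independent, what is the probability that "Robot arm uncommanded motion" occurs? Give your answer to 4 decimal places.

0.0251

P(Brake chain lost) [OR] = 1 − (1−0.43) × (1−0.06) = 0.464200
P(Safety interlock lost) [AND] = 0.464200 × 0.43 = 0.199606
P(Controller stage down) [OR] = 1 − (1−0.199606) × (1−0.27) = 0.415712
P(Feedback branch fails) [AND] = 0.27 × 0.22 = 0.059400
P(E-stop path inoperative) [OR] = 1 − (1−0.38) × (1−0.13) × (1−0.13) × (1−0.059400) = 0.558597
P(Servo loop down) [OR] = 1 − (1−0.02) × (1−0.09) = 0.108200
P(Robot arm uncommanded motion) [AND] = 0.415712 × 0.558597 × 0.108200 = 0.025126
Rounded to 4 decimal places: P(Robot arm uncommanded motion) ≈ 0.0251.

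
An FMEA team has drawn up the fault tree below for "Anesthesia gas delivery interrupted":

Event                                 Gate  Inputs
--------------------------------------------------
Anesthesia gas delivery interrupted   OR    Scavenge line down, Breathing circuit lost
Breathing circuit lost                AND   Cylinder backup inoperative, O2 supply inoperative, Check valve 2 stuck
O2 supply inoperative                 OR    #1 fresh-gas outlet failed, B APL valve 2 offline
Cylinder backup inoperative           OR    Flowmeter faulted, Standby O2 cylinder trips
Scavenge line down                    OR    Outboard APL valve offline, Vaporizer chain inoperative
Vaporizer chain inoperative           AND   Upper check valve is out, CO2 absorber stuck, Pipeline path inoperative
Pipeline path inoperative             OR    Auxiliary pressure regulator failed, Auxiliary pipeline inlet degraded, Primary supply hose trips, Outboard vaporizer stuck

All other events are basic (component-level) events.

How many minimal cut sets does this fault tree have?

9

Pipeline path inoperative [OR]: union of children's cut sets → 4 cut set(s).
Vaporizer chain inoperative [AND]: one cut set from each child combined → 1 × 1 × 4 = 4 cut set(s).
Scavenge line down [OR]: union of children's cut sets → 5 cut set(s).
Cylinder backup inoperative [OR]: union of children's cut sets → 2 cut set(s).
O2 supply inoperative [OR]: union of children's cut sets → 2 cut set(s).
Breathing circuit lost [AND]: one cut set from each child combined → 2 × 2 × 1 = 4 cut set(s).
Anesthesia gas delivery interrupted [OR]: union of children's cut sets → 9 cut set(s).
Minimal cut sets: {Outboard APL valve offline}; {Auxiliary pressure regulator failed, CO2 absorber stuck, Upper check valve is out}; {Auxiliary pipeline inlet degraded, CO2 absorber stuck, Upper check valve is out}; {CO2 absorber stuck, Primary supply hose trips, Upper check valve is out}; {CO2 absorber stuck, Outboard vaporizer stuck, Upper check valve is out}; {#1 fresh-gas outlet failed, Check valve 2 stuck, Flowmeter faulted}; {B APL valve 2 offline, Check valve 2 stuck, Flowmeter faulted}; {#1 fresh-gas outlet failed, Check valve 2 stuck, Standby O2 cylinder trips}; {B APL valve 2 offline, Check valve 2 stuck, Standby O2 cylinder trips}.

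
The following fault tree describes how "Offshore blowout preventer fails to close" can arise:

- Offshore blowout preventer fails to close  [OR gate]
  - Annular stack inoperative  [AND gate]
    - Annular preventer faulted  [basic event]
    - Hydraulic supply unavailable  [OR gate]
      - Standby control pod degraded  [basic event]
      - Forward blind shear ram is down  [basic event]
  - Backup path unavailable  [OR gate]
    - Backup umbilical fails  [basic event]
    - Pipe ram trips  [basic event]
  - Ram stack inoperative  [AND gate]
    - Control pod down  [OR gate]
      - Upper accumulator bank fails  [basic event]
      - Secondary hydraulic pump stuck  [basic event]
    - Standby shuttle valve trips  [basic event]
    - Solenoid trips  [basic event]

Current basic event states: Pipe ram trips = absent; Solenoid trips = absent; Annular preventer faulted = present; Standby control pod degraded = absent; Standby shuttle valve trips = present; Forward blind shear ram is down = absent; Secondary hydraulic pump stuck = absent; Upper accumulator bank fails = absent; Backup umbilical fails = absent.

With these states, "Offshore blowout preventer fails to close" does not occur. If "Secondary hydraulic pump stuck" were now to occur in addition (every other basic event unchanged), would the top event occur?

Counterfactual: set "Secondary hydraulic pump stuck" to occurred.
Hydraulic supply unavailable [OR]: Standby control pod degraded=not, Forward blind shear ram is down=not → no input occurs → does not occur.
Annular stack inoperative [AND]: Annular preventer faulted=occurs, Hydraulic supply unavailable=not → not all inputs occur → does not occur.
Backup path unavailable [OR]: Backup umbilical fails=not, Pipe ram trips=not → no input occurs → does not occur.
Control pod down [OR]: Upper accumulator bank fails=not, Secondary hydraulic pump stuck=occurs → at least one input occurs → occurs.
Ram stack inoperative [AND]: Control pod down=occurs, Standby shuttle valve trips=occurs, Solenoid trips=not → not all inputs occur → does not occur.
Offshore blowout preventer fails to close [OR]: Annular stack inoperative=not, Backup path unavailable=not, Ram stack inoperative=not → no input occurs → does not occur.

No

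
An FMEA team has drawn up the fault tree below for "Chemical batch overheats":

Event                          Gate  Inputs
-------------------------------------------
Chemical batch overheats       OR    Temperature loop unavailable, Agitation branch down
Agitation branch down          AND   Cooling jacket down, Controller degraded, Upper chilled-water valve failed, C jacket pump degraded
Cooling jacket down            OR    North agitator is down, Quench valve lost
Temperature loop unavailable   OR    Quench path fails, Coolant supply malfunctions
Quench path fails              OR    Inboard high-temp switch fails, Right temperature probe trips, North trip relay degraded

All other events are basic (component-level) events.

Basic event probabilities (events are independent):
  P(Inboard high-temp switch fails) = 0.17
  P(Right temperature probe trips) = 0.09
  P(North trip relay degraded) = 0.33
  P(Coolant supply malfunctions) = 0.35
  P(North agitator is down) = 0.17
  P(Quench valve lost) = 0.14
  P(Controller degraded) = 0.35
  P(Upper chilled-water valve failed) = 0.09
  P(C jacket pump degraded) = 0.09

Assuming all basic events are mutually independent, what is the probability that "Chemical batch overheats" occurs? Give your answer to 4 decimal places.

P(Quench path fails) [OR] = 1 − (1−0.17) × (1−0.09) × (1−0.33) = 0.493949
P(Temperature loop unavailable) [OR] = 1 − (1−0.493949) × (1−0.35) = 0.671067
P(Cooling jacket down) [OR] = 1 − (1−0.17) × (1−0.14) = 0.286200
P(Agitation branch down) [AND] = 0.286200 × 0.35 × 0.09 × 0.09 = 0.000811
P(Chemical batch overheats) [OR] = 1 − (1−0.671067) × (1−0.000811) = 0.671334
Rounded to 4 decimal places: P(Chemical batch overheats) ≈ 0.6713.

0.6713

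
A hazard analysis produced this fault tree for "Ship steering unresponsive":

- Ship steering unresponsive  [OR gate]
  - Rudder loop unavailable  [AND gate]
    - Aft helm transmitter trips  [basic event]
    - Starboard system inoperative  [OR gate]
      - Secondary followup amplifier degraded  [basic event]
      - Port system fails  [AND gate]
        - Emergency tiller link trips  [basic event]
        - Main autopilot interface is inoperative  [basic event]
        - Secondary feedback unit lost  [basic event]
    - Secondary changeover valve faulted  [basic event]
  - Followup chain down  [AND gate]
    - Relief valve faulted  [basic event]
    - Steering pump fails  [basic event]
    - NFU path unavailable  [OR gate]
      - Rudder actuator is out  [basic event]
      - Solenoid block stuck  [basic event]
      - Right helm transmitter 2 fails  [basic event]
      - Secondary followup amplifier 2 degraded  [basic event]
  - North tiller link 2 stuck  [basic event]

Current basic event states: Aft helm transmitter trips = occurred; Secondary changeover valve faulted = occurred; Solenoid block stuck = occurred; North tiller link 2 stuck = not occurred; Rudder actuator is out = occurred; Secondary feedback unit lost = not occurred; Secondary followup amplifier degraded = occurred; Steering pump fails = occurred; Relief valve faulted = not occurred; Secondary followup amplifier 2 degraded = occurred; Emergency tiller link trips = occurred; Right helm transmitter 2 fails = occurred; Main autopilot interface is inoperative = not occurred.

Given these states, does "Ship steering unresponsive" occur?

Port system fails [AND]: Emergency tiller link trips=occurs, Main autopilot interface is inoperative=not, Secondary feedback unit lost=not → not all inputs occur → does not occur.
Starboard system inoperative [OR]: Secondary followup amplifier degraded=occurs, Port system fails=not → at least one input occurs → occurs.
Rudder loop unavailable [AND]: Aft helm transmitter trips=occurs, Starboard system inoperative=occurs, Secondary changeover valve faulted=occurs → all inputs occur → occurs.
NFU path unavailable [OR]: Rudder actuator is out=occurs, Solenoid block stuck=occurs, Right helm transmitter 2 fails=occurs, Secondary followup amplifier 2 degraded=occurs → at least one input occurs → occurs.
Followup chain down [AND]: Relief valve faulted=not, Steering pump fails=occurs, NFU path unavailable=occurs → not all inputs occur → does not occur.
Ship steering unresponsive [OR]: Rudder loop unavailable=occurs, Followup chain down=not, North tiller link 2 stuck=not → at least one input occurs → occurs.

Yes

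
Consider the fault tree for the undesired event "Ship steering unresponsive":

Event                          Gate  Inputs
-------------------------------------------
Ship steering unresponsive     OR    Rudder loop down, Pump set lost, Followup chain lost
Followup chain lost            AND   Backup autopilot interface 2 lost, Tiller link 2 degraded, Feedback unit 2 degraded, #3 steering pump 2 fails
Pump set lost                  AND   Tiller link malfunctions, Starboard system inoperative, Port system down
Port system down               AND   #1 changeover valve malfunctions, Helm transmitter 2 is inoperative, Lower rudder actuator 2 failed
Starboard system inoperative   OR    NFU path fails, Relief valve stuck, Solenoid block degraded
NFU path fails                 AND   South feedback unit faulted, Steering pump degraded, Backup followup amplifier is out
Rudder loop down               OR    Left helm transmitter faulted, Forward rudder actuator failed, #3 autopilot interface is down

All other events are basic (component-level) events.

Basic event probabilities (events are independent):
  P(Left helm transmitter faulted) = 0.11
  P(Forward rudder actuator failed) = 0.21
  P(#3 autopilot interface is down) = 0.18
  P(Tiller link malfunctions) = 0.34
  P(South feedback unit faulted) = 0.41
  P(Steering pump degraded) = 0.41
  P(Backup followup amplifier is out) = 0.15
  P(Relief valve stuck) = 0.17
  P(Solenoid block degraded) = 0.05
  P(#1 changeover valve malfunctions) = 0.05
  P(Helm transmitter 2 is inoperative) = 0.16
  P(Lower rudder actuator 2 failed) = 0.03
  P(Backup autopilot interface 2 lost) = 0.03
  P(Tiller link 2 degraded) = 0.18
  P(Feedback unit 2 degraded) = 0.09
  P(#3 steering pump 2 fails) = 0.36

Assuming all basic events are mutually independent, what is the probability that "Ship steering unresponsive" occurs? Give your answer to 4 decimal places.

P(Rudder loop down) [OR] = 1 − (1−0.11) × (1−0.21) × (1−0.18) = 0.423458
P(NFU path fails) [AND] = 0.41 × 0.41 × 0.15 = 0.025215
P(Starboard system inoperative) [OR] = 1 − (1−0.025215) × (1−0.17) × (1−0.05) = 0.231382
P(Port system down) [AND] = 0.05 × 0.16 × 0.03 = 0.000240
P(Pump set lost) [AND] = 0.34 × 0.231382 × 0.000240 = 0.000019
P(Followup chain lost) [AND] = 0.03 × 0.18 × 0.09 × 0.36 = 0.000175
P(Ship steering unresponsive) [OR] = 1 − (1−0.423458) × (1−0.000019) × (1−0.000175) = 0.423570
Rounded to 4 decimal places: P(Ship steering unresponsive) ≈ 0.4236.

0.4236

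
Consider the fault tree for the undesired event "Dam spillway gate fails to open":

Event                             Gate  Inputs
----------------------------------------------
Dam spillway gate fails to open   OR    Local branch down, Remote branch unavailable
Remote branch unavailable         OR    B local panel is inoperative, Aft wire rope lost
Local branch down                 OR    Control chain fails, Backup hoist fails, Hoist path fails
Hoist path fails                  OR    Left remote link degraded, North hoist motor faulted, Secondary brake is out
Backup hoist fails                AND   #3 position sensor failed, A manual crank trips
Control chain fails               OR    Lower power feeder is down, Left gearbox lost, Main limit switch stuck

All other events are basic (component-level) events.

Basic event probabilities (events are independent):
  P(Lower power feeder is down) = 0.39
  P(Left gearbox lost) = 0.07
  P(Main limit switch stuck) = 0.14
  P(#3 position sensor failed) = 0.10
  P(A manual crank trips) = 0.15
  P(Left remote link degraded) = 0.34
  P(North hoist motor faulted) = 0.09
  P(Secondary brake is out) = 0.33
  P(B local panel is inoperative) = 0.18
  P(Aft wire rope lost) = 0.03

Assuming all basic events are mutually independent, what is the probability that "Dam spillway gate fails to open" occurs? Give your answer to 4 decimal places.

0.8462

P(Control chain fails) [OR] = 1 − (1−0.39) × (1−0.07) × (1−0.14) = 0.512122
P(Backup hoist fails) [AND] = 0.10 × 0.15 = 0.015000
P(Hoist path fails) [OR] = 1 − (1−0.34) × (1−0.09) × (1−0.33) = 0.597598
P(Local branch down) [OR] = 1 − (1−0.512122) × (1−0.015000) × (1−0.597598) = 0.806622
P(Remote branch unavailable) [OR] = 1 − (1−0.18) × (1−0.03) = 0.204600
P(Dam spillway gate fails to open) [OR] = 1 − (1−0.806622) × (1−0.204600) = 0.846187
Rounded to 4 decimal places: P(Dam spillway gate fails to open) ≈ 0.8462.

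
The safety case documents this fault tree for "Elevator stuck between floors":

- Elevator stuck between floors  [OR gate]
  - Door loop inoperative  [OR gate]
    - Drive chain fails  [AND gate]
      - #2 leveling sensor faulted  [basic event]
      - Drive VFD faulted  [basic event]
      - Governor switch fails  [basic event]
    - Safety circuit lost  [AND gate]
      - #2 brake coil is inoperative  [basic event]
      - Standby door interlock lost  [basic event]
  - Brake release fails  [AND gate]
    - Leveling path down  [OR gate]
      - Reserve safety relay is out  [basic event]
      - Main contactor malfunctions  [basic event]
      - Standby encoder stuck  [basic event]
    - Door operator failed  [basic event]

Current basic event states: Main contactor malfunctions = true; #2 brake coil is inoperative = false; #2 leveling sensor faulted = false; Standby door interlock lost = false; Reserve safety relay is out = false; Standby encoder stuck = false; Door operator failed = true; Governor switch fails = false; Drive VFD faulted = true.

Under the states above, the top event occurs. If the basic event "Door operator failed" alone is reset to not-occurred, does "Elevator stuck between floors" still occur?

Counterfactual: set "Door operator failed" to not occurred.
Drive chain fails [AND]: #2 leveling sensor faulted=not, Drive VFD faulted=occurs, Governor switch fails=not → not all inputs occur → does not occur.
Safety circuit lost [AND]: #2 brake coil is inoperative=not, Standby door interlock lost=not → not all inputs occur → does not occur.
Door loop inoperative [OR]: Drive chain fails=not, Safety circuit lost=not → no input occurs → does not occur.
Leveling path down [OR]: Reserve safety relay is out=not, Main contactor malfunctions=occurs, Standby encoder stuck=not → at least one input occurs → occurs.
Brake release fails [AND]: Leveling path down=occurs, Door operator failed=not → not all inputs occur → does not occur.
Elevator stuck between floors [OR]: Door loop inoperative=not, Brake release fails=not → no input occurs → does not occur.

No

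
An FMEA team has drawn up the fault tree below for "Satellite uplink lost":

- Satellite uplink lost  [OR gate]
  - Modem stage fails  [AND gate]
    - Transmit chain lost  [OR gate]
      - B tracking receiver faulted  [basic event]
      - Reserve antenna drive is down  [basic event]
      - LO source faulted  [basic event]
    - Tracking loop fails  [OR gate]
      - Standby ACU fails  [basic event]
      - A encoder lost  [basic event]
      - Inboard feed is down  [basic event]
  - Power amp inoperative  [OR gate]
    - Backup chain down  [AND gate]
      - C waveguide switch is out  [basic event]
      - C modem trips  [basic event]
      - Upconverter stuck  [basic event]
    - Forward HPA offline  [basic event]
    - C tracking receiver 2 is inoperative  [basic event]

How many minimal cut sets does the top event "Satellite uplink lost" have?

12

Transmit chain lost [OR]: union of children's cut sets → 3 cut set(s).
Tracking loop fails [OR]: union of children's cut sets → 3 cut set(s).
Modem stage fails [AND]: one cut set from each child combined → 3 × 3 = 9 cut set(s).
Backup chain down [AND]: one cut set from each child combined → 1 × 1 × 1 = 1 cut set(s).
Power amp inoperative [OR]: union of children's cut sets → 3 cut set(s).
Satellite uplink lost [OR]: union of children's cut sets → 12 cut set(s).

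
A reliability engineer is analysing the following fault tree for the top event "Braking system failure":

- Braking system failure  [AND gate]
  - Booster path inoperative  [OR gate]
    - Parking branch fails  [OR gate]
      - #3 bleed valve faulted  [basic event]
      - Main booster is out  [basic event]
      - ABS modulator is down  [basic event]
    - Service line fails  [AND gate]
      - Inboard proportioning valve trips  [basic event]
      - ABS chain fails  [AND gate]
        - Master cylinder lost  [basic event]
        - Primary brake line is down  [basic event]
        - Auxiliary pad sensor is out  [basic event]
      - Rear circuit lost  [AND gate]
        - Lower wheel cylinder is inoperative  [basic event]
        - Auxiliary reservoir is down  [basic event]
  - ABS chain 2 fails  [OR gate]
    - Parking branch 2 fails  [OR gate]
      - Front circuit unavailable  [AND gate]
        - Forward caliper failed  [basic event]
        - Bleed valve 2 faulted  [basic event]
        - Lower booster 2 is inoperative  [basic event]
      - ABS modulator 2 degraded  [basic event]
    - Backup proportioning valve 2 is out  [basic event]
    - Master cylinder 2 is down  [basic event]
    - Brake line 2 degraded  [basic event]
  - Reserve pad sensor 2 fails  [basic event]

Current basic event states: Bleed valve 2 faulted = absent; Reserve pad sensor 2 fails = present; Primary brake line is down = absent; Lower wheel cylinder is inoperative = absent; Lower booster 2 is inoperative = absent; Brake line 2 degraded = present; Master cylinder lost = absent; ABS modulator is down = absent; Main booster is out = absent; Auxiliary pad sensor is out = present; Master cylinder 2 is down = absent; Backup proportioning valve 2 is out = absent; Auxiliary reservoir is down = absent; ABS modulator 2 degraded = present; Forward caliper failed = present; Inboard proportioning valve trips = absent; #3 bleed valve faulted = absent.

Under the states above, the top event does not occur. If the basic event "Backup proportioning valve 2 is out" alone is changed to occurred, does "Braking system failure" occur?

Counterfactual: set "Backup proportioning valve 2 is out" to occurred.
Parking branch fails [OR]: #3 bleed valve faulted=not, Main booster is out=not, ABS modulator is down=not → no input occurs → does not occur.
ABS chain fails [AND]: Master cylinder lost=not, Primary brake line is down=not, Auxiliary pad sensor is out=occurs → not all inputs occur → does not occur.
Rear circuit lost [AND]: Lower wheel cylinder is inoperative=not, Auxiliary reservoir is down=not → not all inputs occur → does not occur.
Service line fails [AND]: Inboard proportioning valve trips=not, ABS chain fails=not, Rear circuit lost=not → not all inputs occur → does not occur.
Booster path inoperative [OR]: Parking branch fails=not, Service line fails=not → no input occurs → does not occur.
Front circuit unavailable [AND]: Forward caliper failed=occurs, Bleed valve 2 faulted=not, Lower booster 2 is inoperative=not → not all inputs occur → does not occur.
Parking branch 2 fails [OR]: Front circuit unavailable=not, ABS modulator 2 degraded=occurs → at least one input occurs → occurs.
ABS chain 2 fails [OR]: Parking branch 2 fails=occurs, Backup proportioning valve 2 is out=occurs, Master cylinder 2 is down=not, Brake line 2 degraded=occurs → at least one input occurs → occurs.
Braking system failure [AND]: Booster path inoperative=not, ABS chain 2 fails=occurs, Reserve pad sensor 2 fails=occurs → not all inputs occur → does not occur.

No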